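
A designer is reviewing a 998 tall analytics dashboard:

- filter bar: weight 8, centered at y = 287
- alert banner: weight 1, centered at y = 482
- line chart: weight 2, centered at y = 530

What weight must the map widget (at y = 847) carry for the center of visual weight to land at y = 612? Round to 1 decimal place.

Fixed elements: Σw = 8 + 1 + 2 = 11, Σw·y = 8·287 + 1·482 + 2·530 = 3838.
Set Σw·y/Σw = 612: (3838 + 847w) = 612·(11 + w).
So w = (612·11 − 3838)/(847 − 612) = 2894/235 ≈ 12.31.

w ≈ 12.3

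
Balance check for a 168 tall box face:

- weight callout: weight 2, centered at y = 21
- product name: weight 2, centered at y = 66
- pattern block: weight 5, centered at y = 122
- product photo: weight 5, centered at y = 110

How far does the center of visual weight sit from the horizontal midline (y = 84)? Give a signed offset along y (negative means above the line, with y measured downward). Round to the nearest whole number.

≈ 11

Total weight = 2 + 2 + 5 + 5 = 14.
y-moment: 2·21 + 2·66 + 5·122 + 5·110 = 1334; centroid 1334/14 ≈ 95.29.
Offset from y = 84: 95.29 − 84 ≈ 11.29.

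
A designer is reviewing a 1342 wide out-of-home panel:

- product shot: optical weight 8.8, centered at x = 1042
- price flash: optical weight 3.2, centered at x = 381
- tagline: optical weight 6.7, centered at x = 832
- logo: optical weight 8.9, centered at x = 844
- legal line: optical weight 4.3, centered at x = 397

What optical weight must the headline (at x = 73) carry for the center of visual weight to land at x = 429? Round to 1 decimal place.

w ≈ 32.3

Existing Σw = 31.9 (8.8 + 3.2 + 6.7 + 8.9 + 4.3); existing moment 8.8·1042 + 3.2·381 + 6.7·832 + 8.9·844 + 4.3·397 = 25181.9.
Set Σw·x/Σw = 429: (25181.9 + 73w) = 429·(31.9 + w).
Solving: w = (429·31.9 − 25181.9) / (73 − 429) = -11496.8 / -356 ≈ 32.29.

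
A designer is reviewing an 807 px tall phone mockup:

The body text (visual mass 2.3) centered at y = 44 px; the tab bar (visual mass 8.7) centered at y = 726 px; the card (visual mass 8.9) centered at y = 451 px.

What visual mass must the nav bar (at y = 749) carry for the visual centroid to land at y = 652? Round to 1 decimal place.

w ≈ 26.2

Fixed elements: Σw = 2.3 + 8.7 + 8.9 = 19.9, Σw·y = 2.3·44 + 8.7·726 + 8.9·451 = 10431.3.
For the centroid to hit 652: (10431.3 + w·749) / (19.9 + w) = 652.
So w = (652·19.9 − 10431.3)/(749 − 652) = 2543.5/97 ≈ 26.22.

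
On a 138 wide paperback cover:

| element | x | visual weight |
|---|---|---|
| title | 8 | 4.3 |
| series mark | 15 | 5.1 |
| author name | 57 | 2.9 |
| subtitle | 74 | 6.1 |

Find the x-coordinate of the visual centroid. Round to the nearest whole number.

x ≈ 40

Total weight = 4.3 + 5.1 + 2.9 + 6.1 = 18.4.
Σw·x = 4.3·8 + 5.1·15 + 2.9·57 + 6.1·74 = 727.6, so x̄ = 727.6/18.4 ≈ 39.54.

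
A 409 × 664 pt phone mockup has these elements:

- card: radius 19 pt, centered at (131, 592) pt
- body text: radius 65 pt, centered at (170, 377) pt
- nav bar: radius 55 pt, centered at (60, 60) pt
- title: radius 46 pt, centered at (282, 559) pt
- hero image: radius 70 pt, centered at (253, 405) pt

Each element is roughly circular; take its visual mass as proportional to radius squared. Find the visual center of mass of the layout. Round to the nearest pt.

r² weights: card 19² = 361, body text 65² = 4225, nav bar 55² = 3025, title 46² = 2116, hero image 70² = 4900. Total = 14627.
x: (361·131 + 4225·170 + 3025·60 + 2116·282 + 4900·253) / 14627 = 2783453 / 14627 ≈ 190.30
y: (361·592 + 4225·377 + 3025·60 + 2116·559 + 4900·405) / 14627 = 5155381 / 14627 ≈ 352.46

(190, 352)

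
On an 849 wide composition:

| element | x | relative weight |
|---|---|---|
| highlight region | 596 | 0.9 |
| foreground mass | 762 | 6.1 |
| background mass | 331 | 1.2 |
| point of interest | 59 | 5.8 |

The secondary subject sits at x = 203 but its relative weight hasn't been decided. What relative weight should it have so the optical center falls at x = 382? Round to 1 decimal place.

Existing Σw = 14.0 (0.9 + 6.1 + 1.2 + 5.8); existing moment 0.9·596 + 6.1·762 + 1.2·331 + 5.8·59 = 5924.0.
Set Σw·x/Σw = 382: (5924.0 + 203w) = 382·(14.0 + w).
So w = (382·14.0 − 5924.0)/(203 − 382) = -576.0/-179 ≈ 3.22.

w ≈ 3.2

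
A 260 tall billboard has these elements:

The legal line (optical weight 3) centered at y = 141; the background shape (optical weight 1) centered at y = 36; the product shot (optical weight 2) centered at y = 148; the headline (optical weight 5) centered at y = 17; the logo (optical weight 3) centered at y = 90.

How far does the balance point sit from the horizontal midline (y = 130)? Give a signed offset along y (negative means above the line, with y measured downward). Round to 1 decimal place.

Σw = 3 + 1 + 2 + 5 + 3 = 14.
y: (3·141 + 1·36 + 2·148 + 5·17 + 3·90) / 14 = 1110 / 14 ≈ 79.29
Difference: 79.29 − 130 ≈ -50.71.

≈ -50.7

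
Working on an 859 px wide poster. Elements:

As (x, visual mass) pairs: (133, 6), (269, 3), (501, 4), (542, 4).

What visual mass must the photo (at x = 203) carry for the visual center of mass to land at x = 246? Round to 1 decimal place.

Existing Σw = 17 (6 + 3 + 4 + 4); existing moment 6·133 + 3·269 + 4·501 + 4·542 = 5777.
Set Σw·x/Σw = 246: (5777 + 203w) = 246·(17 + w).
So w = (246·17 − 5777)/(203 − 246) = -1595/-43 ≈ 37.09.

w ≈ 37.1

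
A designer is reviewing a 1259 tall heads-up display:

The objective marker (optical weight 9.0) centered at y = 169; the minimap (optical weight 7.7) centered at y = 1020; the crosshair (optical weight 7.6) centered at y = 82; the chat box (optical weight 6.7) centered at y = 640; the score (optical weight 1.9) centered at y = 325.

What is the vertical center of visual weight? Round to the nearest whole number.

y ≈ 453

Σw = 9.0 + 7.7 + 7.6 + 6.7 + 1.9 = 32.9.
Σw·y = 9.0·169 + 7.7·1020 + 7.6·82 + 6.7·640 + 1.9·325 = 14903.7, so ȳ = 14903.7/32.9 ≈ 453.00.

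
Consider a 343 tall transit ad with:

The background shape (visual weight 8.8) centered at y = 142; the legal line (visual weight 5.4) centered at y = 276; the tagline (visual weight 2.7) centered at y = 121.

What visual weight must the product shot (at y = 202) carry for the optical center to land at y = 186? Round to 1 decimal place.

w ≈ 4.8

Fixed elements: Σw = 8.8 + 5.4 + 2.7 = 16.9, Σw·y = 8.8·142 + 5.4·276 + 2.7·121 = 3066.7.
Balance at y = 186 requires (3066.7 + w·202) / (16.9 + w) = 186.
Solving: w = (186·16.9 − 3066.7) / (202 − 186) = 76.7 / 16 ≈ 4.79.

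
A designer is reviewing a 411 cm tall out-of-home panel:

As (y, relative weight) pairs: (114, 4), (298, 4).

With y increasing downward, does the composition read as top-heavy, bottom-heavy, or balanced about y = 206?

balanced

Weights sum to 4 + 4 = 8.
y-moment: 4·114 + 4·298 = 1648; centroid 1648/8 ≈ 206.00.
That equals the midline 206 — balanced.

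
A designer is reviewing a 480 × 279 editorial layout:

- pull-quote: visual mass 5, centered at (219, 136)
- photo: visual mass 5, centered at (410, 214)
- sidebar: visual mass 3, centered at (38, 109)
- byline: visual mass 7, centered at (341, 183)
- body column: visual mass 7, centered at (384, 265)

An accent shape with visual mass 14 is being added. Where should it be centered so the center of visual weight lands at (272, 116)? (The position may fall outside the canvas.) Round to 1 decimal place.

(201.3, -32.6)

With the accent shape, Σw becomes 5 + 5 + 3 + 7 + 7 + 14 = 41.
x: need Σw·x = 41·272 = 11152. Existing = 5·219 + 5·410 + 3·38 + 7·341 + 7·384 = 8334. Remainder 2818 / 14 ≈ 201.29.
y: need Σw·y = 41·116 = 4756. Existing = 5·136 + 5·214 + 3·109 + 7·183 + 7·265 = 5213. Remainder -457 / 14 ≈ -32.64.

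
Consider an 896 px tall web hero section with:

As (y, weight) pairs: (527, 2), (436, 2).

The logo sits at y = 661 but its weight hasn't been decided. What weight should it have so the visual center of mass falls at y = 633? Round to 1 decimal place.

Fixed elements: Σw = 2 + 2 = 4, Σw·y = 2·527 + 2·436 = 1926.
Set Σw·y/Σw = 633: (1926 + 661w) = 633·(4 + w).
So w = (633·4 − 1926)/(661 − 633) = 606/28 ≈ 21.64.

w ≈ 21.6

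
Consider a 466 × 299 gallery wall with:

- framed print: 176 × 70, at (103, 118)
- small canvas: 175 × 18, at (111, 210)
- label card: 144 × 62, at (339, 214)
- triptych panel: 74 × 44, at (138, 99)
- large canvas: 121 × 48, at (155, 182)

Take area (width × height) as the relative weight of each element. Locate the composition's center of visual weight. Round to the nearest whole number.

Taking area as weight: framed print 176·70 = 12320, small canvas 175·18 = 3150, label card 144·62 = 8928, triptych panel 74·44 = 3256, large canvas 121·48 = 5808. Sum 33462.
Σw·x = 12320·103 + 3150·111 + 8928·339 + 3256·138 + 5808·155 = 5994770, so x̄ = 5994770/33462 ≈ 179.15.
Σw·y = 12320·118 + 3150·210 + 8928·214 + 3256·99 + 5808·182 = 5405252, so ȳ = 5405252/33462 ≈ 161.53.

(179, 162)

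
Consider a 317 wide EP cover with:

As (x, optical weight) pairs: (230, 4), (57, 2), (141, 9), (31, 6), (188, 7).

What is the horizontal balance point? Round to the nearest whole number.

x ≈ 136

Σw = 4 + 2 + 9 + 6 + 7 = 28.
Σw·x = 4·230 + 2·57 + 9·141 + 6·31 + 7·188 = 3805, so x̄ = 3805/28 ≈ 135.89.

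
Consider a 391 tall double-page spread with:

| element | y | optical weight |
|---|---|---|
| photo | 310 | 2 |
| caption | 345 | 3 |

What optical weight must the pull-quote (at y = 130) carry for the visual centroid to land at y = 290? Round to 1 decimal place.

w ≈ 1.3

Known weights sum to 2 + 3 = 5; their moment is 2·310 + 3·345 = 1655.
Balance at y = 290 requires (1655 + w·130) / (5 + w) = 290.
Rearranging, w·(130 − 290) = 290·5 − 1655 = -205, so w ≈ -205/-160 = 1.28.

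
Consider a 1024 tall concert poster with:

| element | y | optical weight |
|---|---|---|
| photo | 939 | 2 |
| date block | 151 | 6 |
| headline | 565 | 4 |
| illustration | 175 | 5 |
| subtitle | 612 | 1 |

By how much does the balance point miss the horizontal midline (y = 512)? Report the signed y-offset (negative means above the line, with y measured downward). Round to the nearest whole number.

≈ -149

Weights sum to 2 + 6 + 4 + 5 + 1 = 18.
y: (2·939 + 6·151 + 4·565 + 5·175 + 1·612) / 18 = 6531 / 18 ≈ 362.83
Offset from y = 512: 362.83 − 512 ≈ -149.17.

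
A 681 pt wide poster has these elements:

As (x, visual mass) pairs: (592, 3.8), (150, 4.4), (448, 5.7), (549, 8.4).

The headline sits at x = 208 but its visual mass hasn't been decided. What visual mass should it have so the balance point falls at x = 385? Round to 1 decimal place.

w ≈ 8.4

Existing Σw = 22.3 (3.8 + 4.4 + 5.7 + 8.4); existing moment 3.8·592 + 4.4·150 + 5.7·448 + 8.4·549 = 10074.8.
For the centroid to hit 385: (10074.8 + w·208) / (22.3 + w) = 385.
Solving: w = (385·22.3 − 10074.8) / (208 − 385) = -1489.3 / -177 ≈ 8.41.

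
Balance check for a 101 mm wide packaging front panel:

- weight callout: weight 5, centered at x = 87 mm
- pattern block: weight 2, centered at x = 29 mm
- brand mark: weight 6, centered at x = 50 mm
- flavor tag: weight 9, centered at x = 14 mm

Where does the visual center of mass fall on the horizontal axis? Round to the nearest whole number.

Total weight = 5 + 2 + 6 + 9 = 22.
x: (5·87 + 2·29 + 6·50 + 9·14) / 22 = 919 / 22 ≈ 41.77

x ≈ 42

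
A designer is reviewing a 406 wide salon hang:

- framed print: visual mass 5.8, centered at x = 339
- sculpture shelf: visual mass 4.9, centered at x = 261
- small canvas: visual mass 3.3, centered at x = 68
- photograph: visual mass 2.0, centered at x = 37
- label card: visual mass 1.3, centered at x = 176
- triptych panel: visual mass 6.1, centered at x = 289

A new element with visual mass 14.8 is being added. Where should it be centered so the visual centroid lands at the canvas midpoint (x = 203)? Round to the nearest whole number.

After adding the new element, total weight = 5.8 + 4.9 + 3.3 + 2.0 + 1.3 + 6.1 + 14.8 = 38.2.
x: target moment 38.2×203 = 7754.6; current 5.8·339 + 4.9·261 + 3.3·68 + 2.0·37 + 1.3·176 + 6.1·289 = 5535.2; the new element supplies 2219.4, so x = 2219.4/14.8 ≈ 149.96.

x ≈ 150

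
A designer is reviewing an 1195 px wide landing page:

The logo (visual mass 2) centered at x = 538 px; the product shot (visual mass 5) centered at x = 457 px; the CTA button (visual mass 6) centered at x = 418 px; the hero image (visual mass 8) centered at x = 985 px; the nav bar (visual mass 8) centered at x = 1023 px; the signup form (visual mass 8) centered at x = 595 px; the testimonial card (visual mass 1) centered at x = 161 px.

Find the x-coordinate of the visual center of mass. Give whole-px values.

Σw = 2 + 5 + 6 + 8 + 8 + 8 + 1 = 38.
x: (2·538 + 5·457 + 6·418 + 8·985 + 8·1023 + 8·595 + 1·161) / 38 = 26854 / 38 ≈ 706.68

x ≈ 707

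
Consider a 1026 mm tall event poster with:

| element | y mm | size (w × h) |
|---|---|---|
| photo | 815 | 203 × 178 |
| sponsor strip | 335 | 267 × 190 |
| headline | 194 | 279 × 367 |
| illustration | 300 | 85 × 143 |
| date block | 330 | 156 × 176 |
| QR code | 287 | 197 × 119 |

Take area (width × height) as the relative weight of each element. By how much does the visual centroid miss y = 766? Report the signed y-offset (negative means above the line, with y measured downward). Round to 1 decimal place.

Areas → weights: photo 203·178 = 36134, sponsor strip 267·190 = 50730, headline 279·367 = 102393, illustration 85·143 = 12155, date block 156·176 = 27456, QR code 197·119 = 23443; Σw = 252311.
y: moment 85743123 / weight 252311 ≈ 339.83
Difference: 339.83 − 766 ≈ -426.17.

≈ -426.2 mm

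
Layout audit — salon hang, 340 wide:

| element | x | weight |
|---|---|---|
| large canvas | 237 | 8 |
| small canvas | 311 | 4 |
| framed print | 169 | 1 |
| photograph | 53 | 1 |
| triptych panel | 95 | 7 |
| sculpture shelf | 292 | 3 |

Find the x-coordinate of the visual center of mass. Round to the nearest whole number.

x ≈ 204

Weights sum to 8 + 4 + 1 + 1 + 7 + 3 = 24.
x-moment: 8·237 + 4·311 + 1·169 + 1·53 + 7·95 + 3·292 = 4903; centroid 4903/24 ≈ 204.29.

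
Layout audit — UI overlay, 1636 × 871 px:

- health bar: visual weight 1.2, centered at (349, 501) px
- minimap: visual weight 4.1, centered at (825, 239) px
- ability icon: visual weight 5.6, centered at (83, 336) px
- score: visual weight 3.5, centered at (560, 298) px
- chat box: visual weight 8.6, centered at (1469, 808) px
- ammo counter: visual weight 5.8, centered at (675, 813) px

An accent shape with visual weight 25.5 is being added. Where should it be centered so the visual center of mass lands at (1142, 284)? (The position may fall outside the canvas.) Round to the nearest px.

(1539, -29)

With the accent shape, Σw becomes 1.2 + 4.1 + 5.6 + 3.5 + 8.6 + 5.8 + 25.5 = 54.3.
Along x: (22774.5 + 25.5·x) / 54.3 = 1142 (existing moment 1.2·349 + 4.1·825 + 5.6·83 + 3.5·560 + 8.6·1469 + 5.8·675 = 22774.5) ⇒ x = (62010.6 − 22774.5) / 25.5 ≈ 1538.67.
Along y: (16169.9 + 25.5·y) / 54.3 = 284 (existing moment 1.2·501 + 4.1·239 + 5.6·336 + 3.5·298 + 8.6·808 + 5.8·813 = 16169.9) ⇒ y = (15421.2 − 16169.9) / 25.5 ≈ -29.36.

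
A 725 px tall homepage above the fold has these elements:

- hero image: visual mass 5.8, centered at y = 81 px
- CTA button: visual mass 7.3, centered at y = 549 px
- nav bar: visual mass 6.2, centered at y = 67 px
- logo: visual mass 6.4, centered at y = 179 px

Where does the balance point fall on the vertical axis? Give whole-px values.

y ≈ 235

Weights sum to 5.8 + 7.3 + 6.2 + 6.4 = 25.7.
y: (5.8·81 + 7.3·549 + 6.2·67 + 6.4·179) / 25.7 = 6038.5 / 25.7 ≈ 234.96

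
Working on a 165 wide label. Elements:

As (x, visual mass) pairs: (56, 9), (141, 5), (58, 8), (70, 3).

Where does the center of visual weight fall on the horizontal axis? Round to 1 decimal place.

Σw = 9 + 5 + 8 + 3 = 25.
x: (9·56 + 5·141 + 8·58 + 3·70) / 25 = 1883 / 25 ≈ 75.32

x ≈ 75.3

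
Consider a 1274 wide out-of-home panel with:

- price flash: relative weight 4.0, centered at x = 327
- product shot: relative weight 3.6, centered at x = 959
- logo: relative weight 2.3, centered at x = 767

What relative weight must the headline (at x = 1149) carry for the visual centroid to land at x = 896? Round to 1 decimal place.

Known weights sum to 4.0 + 3.6 + 2.3 = 9.9; their moment is 4.0·327 + 3.6·959 + 2.3·767 = 6524.5.
Balance at x = 896 requires (6524.5 + w·1149) / (9.9 + w) = 896.
So w = (896·9.9 − 6524.5)/(1149 − 896) = 2345.9/253 ≈ 9.27.

w ≈ 9.3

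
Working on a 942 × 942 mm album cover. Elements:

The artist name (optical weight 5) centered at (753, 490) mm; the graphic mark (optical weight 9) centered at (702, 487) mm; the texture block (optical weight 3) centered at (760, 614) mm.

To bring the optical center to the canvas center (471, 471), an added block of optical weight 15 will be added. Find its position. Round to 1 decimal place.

New total weight: (5 + 9 + 3) + 15 = 32.
x: target moment 32×471 = 15072; current 5·753 + 9·702 + 3·760 = 12363; the added block supplies 2709, so x = 2709/15 ≈ 180.60.
y: target moment 32×471 = 15072; current 5·490 + 9·487 + 3·614 = 8675; the added block supplies 6397, so y = 6397/15 ≈ 426.47.

(180.6, 426.5)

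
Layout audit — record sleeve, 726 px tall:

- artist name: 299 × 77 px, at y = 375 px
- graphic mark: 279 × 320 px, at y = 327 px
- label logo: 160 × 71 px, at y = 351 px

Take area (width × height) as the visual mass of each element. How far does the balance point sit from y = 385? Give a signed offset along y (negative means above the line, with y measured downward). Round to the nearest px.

Taking area as weight: artist name 299·77 = 23023, graphic mark 279·320 = 89280, label logo 160·71 = 11360. Sum 123663.
Σw·y = 23023·375 + 89280·327 + 11360·351 = 41815545, so ȳ = 41815545/123663 ≈ 338.14.
Difference: 338.14 − 385 ≈ -46.86.

≈ -47 px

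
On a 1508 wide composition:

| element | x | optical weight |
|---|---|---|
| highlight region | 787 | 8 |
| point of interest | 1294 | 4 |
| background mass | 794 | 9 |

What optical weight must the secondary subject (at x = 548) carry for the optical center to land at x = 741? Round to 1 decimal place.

w ≈ 15.8

Fixed elements: Σw = 8 + 4 + 9 = 21, Σw·x = 8·787 + 4·1294 + 9·794 = 18618.
Balance at x = 741 requires (18618 + w·548) / (21 + w) = 741.
Rearranging, w·(548 − 741) = 741·21 − 18618 = -3057, so w ≈ -3057/-193 = 15.84.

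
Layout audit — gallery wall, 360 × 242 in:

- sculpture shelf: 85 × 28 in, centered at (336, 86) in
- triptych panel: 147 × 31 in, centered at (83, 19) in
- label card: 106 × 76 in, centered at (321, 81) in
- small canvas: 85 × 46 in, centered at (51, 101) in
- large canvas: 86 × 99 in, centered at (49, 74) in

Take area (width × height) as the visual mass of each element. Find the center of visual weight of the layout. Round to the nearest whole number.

(160, 72)

Taking area as weight: sculpture shelf 85·28 = 2380, triptych panel 147·31 = 4557, label card 106·76 = 8056, small canvas 85·46 = 3910, large canvas 86·99 = 8514. Sum 27417.
x-moment: 2380·336 + 4557·83 + 8056·321 + 3910·51 + 8514·49 = 4380483; centroid 4380483/27417 ≈ 159.77.
y-moment: 2380·86 + 4557·19 + 8056·81 + 3910·101 + 8514·74 = 1968745; centroid 1968745/27417 ≈ 71.81.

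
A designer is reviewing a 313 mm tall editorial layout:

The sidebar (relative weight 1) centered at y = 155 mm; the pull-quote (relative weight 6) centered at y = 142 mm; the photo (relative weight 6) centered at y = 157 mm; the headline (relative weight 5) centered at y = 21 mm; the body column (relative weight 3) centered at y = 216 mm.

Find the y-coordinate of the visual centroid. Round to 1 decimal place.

Weights sum to 1 + 6 + 6 + 5 + 3 = 21.
y-moment: 1·155 + 6·142 + 6·157 + 5·21 + 3·216 = 2702; centroid 2702/21 ≈ 128.67.

y ≈ 128.7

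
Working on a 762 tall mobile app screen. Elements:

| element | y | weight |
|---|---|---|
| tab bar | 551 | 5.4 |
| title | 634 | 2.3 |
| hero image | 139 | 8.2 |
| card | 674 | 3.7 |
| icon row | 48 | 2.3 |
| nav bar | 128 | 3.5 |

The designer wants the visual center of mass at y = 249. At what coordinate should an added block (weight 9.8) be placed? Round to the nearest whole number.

y ≈ 14

With the added block, Σw becomes 5.4 + 2.3 + 8.2 + 3.7 + 2.3 + 3.5 + 9.8 = 35.2.
y: target moment 35.2×249 = 8764.8; current 5.4·551 + 2.3·634 + 8.2·139 + 3.7·674 + 2.3·48 + 3.5·128 = 8625.6; the added block supplies 139.2, so y = 139.2/9.8 ≈ 14.20.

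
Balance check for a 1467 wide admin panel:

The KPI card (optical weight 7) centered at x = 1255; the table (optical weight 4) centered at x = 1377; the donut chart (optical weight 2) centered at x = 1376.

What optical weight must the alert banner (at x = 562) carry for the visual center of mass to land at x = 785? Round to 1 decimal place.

Existing Σw = 13 (7 + 4 + 2); existing moment 7·1255 + 4·1377 + 2·1376 = 17045.
For the centroid to hit 785: (17045 + w·562) / (13 + w) = 785.
Rearranging, w·(562 − 785) = 785·13 − 17045 = -6840, so w ≈ -6840/-223 = 30.67.

w ≈ 30.7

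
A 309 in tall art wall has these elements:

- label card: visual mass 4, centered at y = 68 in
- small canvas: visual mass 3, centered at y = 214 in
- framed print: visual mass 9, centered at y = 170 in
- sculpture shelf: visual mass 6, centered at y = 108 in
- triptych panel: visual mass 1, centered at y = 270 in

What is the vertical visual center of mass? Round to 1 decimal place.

y ≈ 146.2

Σw = 4 + 3 + 9 + 6 + 1 = 23.
Σw·y = 4·68 + 3·214 + 9·170 + 6·108 + 1·270 = 3362, so ȳ = 3362/23 ≈ 146.17.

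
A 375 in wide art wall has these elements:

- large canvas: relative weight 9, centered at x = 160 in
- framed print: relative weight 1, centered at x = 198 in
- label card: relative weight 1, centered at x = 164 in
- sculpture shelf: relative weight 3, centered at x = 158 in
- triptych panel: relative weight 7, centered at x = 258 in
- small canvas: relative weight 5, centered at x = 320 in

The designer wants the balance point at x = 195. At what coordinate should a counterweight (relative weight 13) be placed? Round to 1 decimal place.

x ≈ 147.9

After adding the counterweight, total weight = 9 + 1 + 1 + 3 + 7 + 5 + 13 = 39.
x: target moment 39×195 = 7605; current 9·160 + 1·198 + 1·164 + 3·158 + 7·258 + 5·320 = 5682; the counterweight supplies 1923, so x = 1923/13 ≈ 147.92.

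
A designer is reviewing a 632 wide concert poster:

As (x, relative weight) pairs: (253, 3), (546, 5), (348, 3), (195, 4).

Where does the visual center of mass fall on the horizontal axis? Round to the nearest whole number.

Total weight = 3 + 5 + 3 + 4 = 15.
Σw·x = 3·253 + 5·546 + 3·348 + 4·195 = 5313, so x̄ = 5313/15 ≈ 354.20.

x ≈ 354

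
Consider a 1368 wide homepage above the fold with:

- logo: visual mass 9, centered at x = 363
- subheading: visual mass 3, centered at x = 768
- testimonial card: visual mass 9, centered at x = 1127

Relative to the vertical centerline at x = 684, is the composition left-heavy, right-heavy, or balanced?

right-heavy

Weights sum to 9 + 3 + 9 = 21.
x-moment: 9·363 + 3·768 + 9·1127 = 15714; centroid 15714/21 ≈ 748.29.
748.3 lies right of the midline 684, so the layout is right-heavy.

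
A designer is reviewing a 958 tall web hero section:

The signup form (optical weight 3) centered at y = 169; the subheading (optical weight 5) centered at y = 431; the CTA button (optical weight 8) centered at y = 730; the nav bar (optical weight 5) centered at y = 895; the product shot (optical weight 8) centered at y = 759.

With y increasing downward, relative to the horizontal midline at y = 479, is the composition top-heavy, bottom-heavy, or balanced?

Total weight = 3 + 5 + 8 + 5 + 8 = 29.
y: (3·169 + 5·431 + 8·730 + 5·895 + 8·759) / 29 = 19049 / 29 ≈ 656.86
Since 656.9 is below (larger y than) 479, the composition reads bottom-heavy.

bottom-heavy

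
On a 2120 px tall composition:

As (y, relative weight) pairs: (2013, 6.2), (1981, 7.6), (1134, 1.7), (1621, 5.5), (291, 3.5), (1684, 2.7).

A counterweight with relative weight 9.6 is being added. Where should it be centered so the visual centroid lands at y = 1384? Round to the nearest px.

After adding the counterweight, total weight = 6.2 + 7.6 + 1.7 + 5.5 + 3.5 + 2.7 + 9.6 = 36.8.
y: need Σw·y = 36.8·1384 = 50931.2. Existing = 6.2·2013 + 7.6·1981 + 1.7·1134 + 5.5·1621 + 3.5·291 + 2.7·1684 = 43944.8. Remainder 6986.4 / 9.6 ≈ 727.75.

y ≈ 728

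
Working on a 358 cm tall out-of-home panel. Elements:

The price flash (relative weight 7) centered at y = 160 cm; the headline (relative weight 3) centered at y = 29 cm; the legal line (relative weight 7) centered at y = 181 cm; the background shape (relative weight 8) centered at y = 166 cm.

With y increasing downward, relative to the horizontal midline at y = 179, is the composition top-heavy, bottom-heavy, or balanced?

Weights sum to 7 + 3 + 7 + 8 = 25.
y-moment: 7·160 + 3·29 + 7·181 + 8·166 = 3802; centroid 3802/25 ≈ 152.08.
152.1 vs midline 179 → top-heavy.

top-heavy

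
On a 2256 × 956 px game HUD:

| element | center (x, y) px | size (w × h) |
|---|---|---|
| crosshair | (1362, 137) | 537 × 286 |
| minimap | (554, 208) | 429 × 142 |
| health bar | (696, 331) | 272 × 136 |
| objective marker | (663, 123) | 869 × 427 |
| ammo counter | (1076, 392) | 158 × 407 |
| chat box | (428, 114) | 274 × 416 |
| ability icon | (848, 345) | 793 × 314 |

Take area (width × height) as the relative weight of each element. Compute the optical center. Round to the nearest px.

(804, 205)

Areas → weights: crosshair 537·286 = 153582, minimap 429·142 = 60918, health bar 272·136 = 36992, objective marker 869·427 = 371063, ammo counter 158·407 = 64306, chat box 274·416 = 113984, ability icon 793·314 = 249002; Σw = 1049847.
x: moment 843820561 / weight 1049847 ≈ 803.76
Σw·y = 215704597; ȳ = 215704597/1049847 ≈ 205.46.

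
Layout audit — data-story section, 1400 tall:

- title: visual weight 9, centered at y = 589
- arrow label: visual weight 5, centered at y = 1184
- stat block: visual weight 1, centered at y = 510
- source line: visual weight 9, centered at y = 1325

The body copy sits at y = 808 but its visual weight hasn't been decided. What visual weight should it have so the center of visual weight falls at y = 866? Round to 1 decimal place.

Existing Σw = 24 (9 + 5 + 1 + 9); existing moment 9·589 + 5·1184 + 1·510 + 9·1325 = 23656.
For the centroid to hit 866: (23656 + w·808) / (24 + w) = 866.
Solving: w = (866·24 − 23656) / (808 − 866) = -2872 / -58 ≈ 49.52.

w ≈ 49.5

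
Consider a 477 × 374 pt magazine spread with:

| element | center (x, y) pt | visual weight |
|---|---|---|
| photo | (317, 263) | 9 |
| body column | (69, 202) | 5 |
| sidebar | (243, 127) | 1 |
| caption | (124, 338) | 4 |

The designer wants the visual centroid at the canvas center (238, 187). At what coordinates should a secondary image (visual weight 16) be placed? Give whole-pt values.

After adding the secondary image, total weight = 9 + 5 + 1 + 4 + 16 = 35.
Along x: (3937 + 16·x) / 35 = 238 (existing moment 9·317 + 5·69 + 1·243 + 4·124 = 3937) ⇒ x = (8330 − 3937) / 16 ≈ 274.56.
Along y: (4856 + 16·y) / 35 = 187 (existing moment 9·263 + 5·202 + 1·127 + 4·338 = 4856) ⇒ y = (6545 − 4856) / 16 ≈ 105.56.

(275, 106)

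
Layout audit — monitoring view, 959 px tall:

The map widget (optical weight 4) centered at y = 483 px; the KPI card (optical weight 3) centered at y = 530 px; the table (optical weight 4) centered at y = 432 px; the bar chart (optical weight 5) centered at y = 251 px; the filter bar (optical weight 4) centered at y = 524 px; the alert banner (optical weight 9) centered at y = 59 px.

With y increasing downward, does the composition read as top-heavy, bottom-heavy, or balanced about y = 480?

top-heavy

Total weight = 4 + 3 + 4 + 5 + 4 + 9 = 29.
Σw·y = 9132; ȳ = 9132/29 ≈ 314.90.
314.9 lies above (smaller y than) the midline 480, so the layout is top-heavy.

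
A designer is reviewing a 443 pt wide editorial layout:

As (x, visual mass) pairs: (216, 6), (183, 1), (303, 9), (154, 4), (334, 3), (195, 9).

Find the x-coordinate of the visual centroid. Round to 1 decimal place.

Weights sum to 6 + 1 + 9 + 4 + 3 + 9 = 32.
Σw·x = 7579; x̄ = 7579/32 ≈ 236.84.

x ≈ 236.8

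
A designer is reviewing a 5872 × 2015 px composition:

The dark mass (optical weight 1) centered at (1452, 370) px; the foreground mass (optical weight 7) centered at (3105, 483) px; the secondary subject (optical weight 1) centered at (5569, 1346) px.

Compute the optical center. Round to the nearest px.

Σw = 1 + 7 + 1 = 9.
x-moment: 1·1452 + 7·3105 + 1·5569 = 28756; centroid 28756/9 ≈ 3195.11.
y-moment: 1·370 + 7·483 + 1·1346 = 5097; centroid 5097/9 ≈ 566.33.

(3195, 566)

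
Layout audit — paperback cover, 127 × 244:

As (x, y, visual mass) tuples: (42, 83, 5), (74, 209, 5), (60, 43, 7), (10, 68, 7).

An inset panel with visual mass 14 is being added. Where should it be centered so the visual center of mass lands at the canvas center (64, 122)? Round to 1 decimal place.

(97.3, 171.4)

New total weight: (5 + 5 + 7 + 7) + 14 = 38.
x: target moment 38×64 = 2432; current 5·42 + 5·74 + 7·60 + 7·10 = 1070; the inset panel supplies 1362, so x = 1362/14 ≈ 97.29.
y: target moment 38×122 = 4636; current 5·83 + 5·209 + 7·43 + 7·68 = 2237; the inset panel supplies 2399, so y = 2399/14 ≈ 171.36.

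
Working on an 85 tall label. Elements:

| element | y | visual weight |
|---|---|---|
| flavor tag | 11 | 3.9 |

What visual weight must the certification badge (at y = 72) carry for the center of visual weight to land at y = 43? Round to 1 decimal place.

The single fixed element contributes weight 3.9, moment 3.9·11 = 42.9.
Set Σw·y/Σw = 43: (42.9 + 72w) = 43·(3.9 + w).
Solving: w = (43·3.9 − 42.9) / (72 − 43) = 124.8 / 29 ≈ 4.30.

w ≈ 4.3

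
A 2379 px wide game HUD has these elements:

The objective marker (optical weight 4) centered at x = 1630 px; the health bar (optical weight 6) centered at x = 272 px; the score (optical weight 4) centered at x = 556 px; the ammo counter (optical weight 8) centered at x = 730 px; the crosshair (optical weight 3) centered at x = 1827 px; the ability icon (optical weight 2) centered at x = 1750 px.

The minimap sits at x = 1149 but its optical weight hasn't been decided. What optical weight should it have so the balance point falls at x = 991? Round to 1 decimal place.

Existing Σw = 27 (4 + 6 + 4 + 8 + 3 + 2); existing moment 4·1630 + 6·272 + 4·556 + 8·730 + 3·1827 + 2·1750 = 25197.
For the centroid to hit 991: (25197 + w·1149) / (27 + w) = 991.
So w = (991·27 − 25197)/(1149 − 991) = 1560/158 ≈ 9.87.

w ≈ 9.9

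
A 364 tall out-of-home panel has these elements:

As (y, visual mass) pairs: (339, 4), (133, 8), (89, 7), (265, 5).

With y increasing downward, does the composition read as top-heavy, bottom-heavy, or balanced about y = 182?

balanced

Σw = 4 + 8 + 7 + 5 = 24.
y-moment: 4·339 + 8·133 + 7·89 + 5·265 = 4368; centroid 4368/24 ≈ 182.00.
The centroid 182.00 matches the midline at 182, so the layout is balanced.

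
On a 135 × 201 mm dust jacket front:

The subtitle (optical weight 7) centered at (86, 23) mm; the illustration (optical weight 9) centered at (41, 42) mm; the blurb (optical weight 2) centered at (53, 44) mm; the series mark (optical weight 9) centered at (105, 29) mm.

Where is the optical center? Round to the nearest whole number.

Weights sum to 7 + 9 + 2 + 9 = 27.
Σw·x = 7·86 + 9·41 + 2·53 + 9·105 = 2022, so x̄ = 2022/27 ≈ 74.89.
Σw·y = 7·23 + 9·42 + 2·44 + 9·29 = 888, so ȳ = 888/27 ≈ 32.89.

(75, 33)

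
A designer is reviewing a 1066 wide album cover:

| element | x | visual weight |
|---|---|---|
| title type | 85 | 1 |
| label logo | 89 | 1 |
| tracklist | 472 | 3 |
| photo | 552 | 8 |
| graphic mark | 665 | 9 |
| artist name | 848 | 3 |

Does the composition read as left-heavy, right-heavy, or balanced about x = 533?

right-heavy

Total weight = 1 + 1 + 3 + 8 + 9 + 3 = 25.
x-moment: 1·85 + 1·89 + 3·472 + 8·552 + 9·665 + 3·848 = 14535; centroid 14535/25 ≈ 581.40.
581.4 vs midline 533 → right-heavy.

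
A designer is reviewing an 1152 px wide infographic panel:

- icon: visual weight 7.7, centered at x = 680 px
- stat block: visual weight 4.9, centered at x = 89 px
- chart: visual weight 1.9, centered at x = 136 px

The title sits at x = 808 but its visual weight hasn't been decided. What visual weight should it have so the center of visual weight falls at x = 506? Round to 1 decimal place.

w ≈ 4.7

Fixed elements: Σw = 7.7 + 4.9 + 1.9 = 14.5, Σw·x = 7.7·680 + 4.9·89 + 1.9·136 = 5930.5.
Balance at x = 506 requires (5930.5 + w·808) / (14.5 + w) = 506.
So w = (506·14.5 − 5930.5)/(808 − 506) = 1406.5/302 ≈ 4.66.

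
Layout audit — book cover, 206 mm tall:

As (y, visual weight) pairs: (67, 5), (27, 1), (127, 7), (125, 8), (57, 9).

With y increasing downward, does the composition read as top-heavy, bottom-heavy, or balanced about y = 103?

top-heavy

Total weight = 5 + 1 + 7 + 8 + 9 = 30.
y: (5·67 + 1·27 + 7·127 + 8·125 + 9·57) / 30 = 2764 / 30 ≈ 92.13
92.1 vs midline 103 → top-heavy.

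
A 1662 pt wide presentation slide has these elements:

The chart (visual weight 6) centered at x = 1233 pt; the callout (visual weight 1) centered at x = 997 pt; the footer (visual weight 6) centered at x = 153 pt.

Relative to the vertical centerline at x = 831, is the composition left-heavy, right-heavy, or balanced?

left-heavy

Σw = 6 + 1 + 6 = 13.
x-moment: 6·1233 + 1·997 + 6·153 = 9313; centroid 9313/13 ≈ 716.38.
716.4 lies left of the midline 831, so the layout is left-heavy.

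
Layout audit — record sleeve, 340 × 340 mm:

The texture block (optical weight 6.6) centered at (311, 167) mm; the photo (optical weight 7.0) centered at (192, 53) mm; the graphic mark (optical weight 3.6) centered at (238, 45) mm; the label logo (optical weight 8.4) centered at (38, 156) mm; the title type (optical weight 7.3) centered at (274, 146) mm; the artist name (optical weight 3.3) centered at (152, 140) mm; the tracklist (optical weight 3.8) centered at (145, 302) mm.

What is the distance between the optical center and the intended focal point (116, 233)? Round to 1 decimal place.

≈ 118.8 mm

Total weight = 6.6 + 7.0 + 3.6 + 8.4 + 7.3 + 3.3 + 3.8 = 40.0.
x: moment 7625.4 / weight 40.0 ≈ 190.63
y: moment 5621.0 / weight 40.0 ≈ 140.53
Relative to (116, 233): Δ = (74.63, -92.47); |Δ| = √(74.63² + -92.47²) ≈ 118.84.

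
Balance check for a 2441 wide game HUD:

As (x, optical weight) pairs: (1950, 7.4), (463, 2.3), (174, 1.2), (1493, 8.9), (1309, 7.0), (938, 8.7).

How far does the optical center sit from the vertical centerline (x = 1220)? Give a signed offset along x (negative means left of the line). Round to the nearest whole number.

≈ 85

Weights sum to 7.4 + 2.3 + 1.2 + 8.9 + 7.0 + 8.7 = 35.5.
Σw·x = 46315.0; x̄ = 46315.0/35.5 ≈ 1304.65.
Offset from x = 1220: 1304.65 − 1220 ≈ 84.65.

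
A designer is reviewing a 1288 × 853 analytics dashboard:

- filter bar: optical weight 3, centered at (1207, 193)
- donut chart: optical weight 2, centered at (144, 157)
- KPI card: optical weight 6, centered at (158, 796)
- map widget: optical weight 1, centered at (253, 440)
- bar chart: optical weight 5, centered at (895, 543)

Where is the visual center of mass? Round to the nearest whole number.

Weights sum to 3 + 2 + 6 + 1 + 5 = 17.
Σw·x = 3·1207 + 2·144 + 6·158 + 1·253 + 5·895 = 9585, so x̄ = 9585/17 ≈ 563.82.
Σw·y = 3·193 + 2·157 + 6·796 + 1·440 + 5·543 = 8824, so ȳ = 8824/17 ≈ 519.06.

(564, 519)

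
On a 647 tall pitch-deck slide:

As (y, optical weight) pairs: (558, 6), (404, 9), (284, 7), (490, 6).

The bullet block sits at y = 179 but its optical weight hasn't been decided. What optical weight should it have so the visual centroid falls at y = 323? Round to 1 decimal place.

w ≈ 19.9

Existing Σw = 28 (6 + 9 + 7 + 6); existing moment 6·558 + 9·404 + 7·284 + 6·490 = 11912.
Set Σw·y/Σw = 323: (11912 + 179w) = 323·(28 + w).
So w = (323·28 − 11912)/(179 − 323) = -2868/-144 ≈ 19.92.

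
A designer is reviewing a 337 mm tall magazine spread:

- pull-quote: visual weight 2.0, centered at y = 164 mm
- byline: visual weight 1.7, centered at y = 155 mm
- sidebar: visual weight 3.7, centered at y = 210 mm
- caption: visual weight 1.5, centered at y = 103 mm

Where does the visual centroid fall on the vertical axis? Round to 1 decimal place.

Weights sum to 2.0 + 1.7 + 3.7 + 1.5 = 8.9.
y-moment: 2.0·164 + 1.7·155 + 3.7·210 + 1.5·103 = 1523.0; centroid 1523.0/8.9 ≈ 171.12.

y ≈ 171.1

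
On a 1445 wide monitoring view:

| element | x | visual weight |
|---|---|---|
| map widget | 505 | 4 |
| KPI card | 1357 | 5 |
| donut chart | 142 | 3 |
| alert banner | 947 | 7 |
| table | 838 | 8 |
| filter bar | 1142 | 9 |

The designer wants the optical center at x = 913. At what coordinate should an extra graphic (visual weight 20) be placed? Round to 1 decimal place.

After adding the extra graphic, total weight = 4 + 5 + 3 + 7 + 8 + 9 + 20 = 56.
x: need Σw·x = 56·913 = 51128. Existing = 4·505 + 5·1357 + 3·142 + 7·947 + 8·838 + 9·1142 = 32842. Remainder 18286 / 20 ≈ 914.30.

x ≈ 914.3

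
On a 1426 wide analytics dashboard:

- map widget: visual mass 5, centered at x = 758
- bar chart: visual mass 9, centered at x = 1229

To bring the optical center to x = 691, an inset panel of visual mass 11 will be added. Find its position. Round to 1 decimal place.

New total weight: (5 + 9) + 11 = 25.
Along x: (14851 + 11·x) / 25 = 691 (existing moment 5·758 + 9·1229 = 14851) ⇒ x = (17275 − 14851) / 11 ≈ 220.36.

x ≈ 220.4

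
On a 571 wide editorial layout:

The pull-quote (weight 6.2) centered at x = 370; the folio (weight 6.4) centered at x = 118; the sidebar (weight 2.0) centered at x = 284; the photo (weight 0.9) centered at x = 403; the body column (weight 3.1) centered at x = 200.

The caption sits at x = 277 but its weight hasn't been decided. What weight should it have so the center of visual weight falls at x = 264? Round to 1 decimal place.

Known weights sum to 6.2 + 6.4 + 2.0 + 0.9 + 3.1 = 18.6; their moment is 6.2·370 + 6.4·118 + 2.0·284 + 0.9·403 + 3.1·200 = 4599.9.
Set Σw·x/Σw = 264: (4599.9 + 277w) = 264·(18.6 + w).
So w = (264·18.6 − 4599.9)/(277 − 264) = 310.5/13 ≈ 23.88.

w ≈ 23.9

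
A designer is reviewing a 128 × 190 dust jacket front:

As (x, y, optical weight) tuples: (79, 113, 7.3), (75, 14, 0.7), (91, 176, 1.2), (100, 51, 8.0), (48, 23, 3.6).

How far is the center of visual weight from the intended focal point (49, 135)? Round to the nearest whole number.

Total weight = 7.3 + 0.7 + 1.2 + 8.0 + 3.6 = 20.8.
Σw·x = 7.3·79 + 0.7·75 + 1.2·91 + 8.0·100 + 3.6·48 = 1711.2, so x̄ = 1711.2/20.8 ≈ 82.27.
Σw·y = 7.3·113 + 0.7·14 + 1.2·176 + 8.0·51 + 3.6·23 = 1536.7, so ȳ = 1536.7/20.8 ≈ 73.88.
Relative to (49, 135): Δ = (33.27, -61.12); |Δ| = √(33.27² + -61.12²) ≈ 69.59.

≈ 70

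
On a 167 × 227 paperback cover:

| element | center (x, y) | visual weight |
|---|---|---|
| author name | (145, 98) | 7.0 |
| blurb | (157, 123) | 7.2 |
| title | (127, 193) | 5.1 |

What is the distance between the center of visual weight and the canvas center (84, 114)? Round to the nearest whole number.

≈ 63

Weights sum to 7.0 + 7.2 + 5.1 = 19.3.
x: (7.0·145 + 7.2·157 + 5.1·127) / 19.3 = 2793.1 / 19.3 ≈ 144.72
y: (7.0·98 + 7.2·123 + 5.1·193) / 19.3 = 2555.9 / 19.3 ≈ 132.43
From (84, 114): dx = 60.72, dy = 18.43, so the distance is √(dx²+dy²) ≈ 63.46.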